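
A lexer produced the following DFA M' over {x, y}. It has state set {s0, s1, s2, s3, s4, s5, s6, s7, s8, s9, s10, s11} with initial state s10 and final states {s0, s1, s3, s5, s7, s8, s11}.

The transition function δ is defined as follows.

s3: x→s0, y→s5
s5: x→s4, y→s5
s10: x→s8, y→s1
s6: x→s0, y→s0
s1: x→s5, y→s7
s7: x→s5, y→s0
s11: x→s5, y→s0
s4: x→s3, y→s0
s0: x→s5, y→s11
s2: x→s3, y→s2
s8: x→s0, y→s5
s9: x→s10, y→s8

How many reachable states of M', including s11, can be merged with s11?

States {s2,s6,s9} cannot be reached from the start state, so discard them.
P0 = {s0,s1,s3,s5,s7,s8,s11} | {s4,s10}.
Split {s0,s1,s3,s5,s7,s8,s11} by δ(·,x) → {s0,s1,s3,s7,s8,s11} and {s5}.
On input x, block {s0,s1,s3,s7,s8,s11} splits into {s0,s1,s7,s11} and {s3,s8}.
Stable partition: {s0,s1,s7,s11} | {s4,s10} | {s5} | {s3,s8} — 4 equivalence classes.
State s11 belongs to the block {s0,s1,s7,s11}, which has 4 states.

4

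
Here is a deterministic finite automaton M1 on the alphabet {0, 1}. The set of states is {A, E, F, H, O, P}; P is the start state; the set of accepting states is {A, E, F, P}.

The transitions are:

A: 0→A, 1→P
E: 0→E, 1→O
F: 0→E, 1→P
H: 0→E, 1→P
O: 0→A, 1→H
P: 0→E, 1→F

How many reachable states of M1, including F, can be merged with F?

Initial partition by acceptance: {A,E,F,P} | {H,O}.
Refine {A,E,F,P} on symbol 1: members go to different blocks, giving {A,F,P} and {E}.
On input 0, block {A,F,P} splits into {F,P} and {A}.
Refine {H,O} on symbol 0: members go to different blocks, giving {O} and {H}.
The partition is now stable with 5 blocks: {F,P} | {O} | {E} | {A} | {H}.
State F belongs to the block {F,P}, which has 2 states.

2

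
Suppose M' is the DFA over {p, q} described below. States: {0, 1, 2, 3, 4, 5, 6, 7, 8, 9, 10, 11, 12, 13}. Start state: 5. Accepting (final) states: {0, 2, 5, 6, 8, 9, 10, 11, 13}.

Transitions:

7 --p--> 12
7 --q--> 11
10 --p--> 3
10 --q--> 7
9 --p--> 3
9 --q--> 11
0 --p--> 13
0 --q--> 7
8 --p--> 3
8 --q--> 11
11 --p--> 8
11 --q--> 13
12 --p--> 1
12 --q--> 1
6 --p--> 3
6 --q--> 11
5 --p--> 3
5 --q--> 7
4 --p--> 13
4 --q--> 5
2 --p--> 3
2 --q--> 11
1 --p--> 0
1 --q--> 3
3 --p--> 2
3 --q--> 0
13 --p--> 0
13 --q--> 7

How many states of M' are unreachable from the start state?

4

BFS from 5 reaches {0, 1, 2, 3, 5, 7, 8, 11, 12, 13}; the 4 state(s) 4, 6, 9, 10 are never visited.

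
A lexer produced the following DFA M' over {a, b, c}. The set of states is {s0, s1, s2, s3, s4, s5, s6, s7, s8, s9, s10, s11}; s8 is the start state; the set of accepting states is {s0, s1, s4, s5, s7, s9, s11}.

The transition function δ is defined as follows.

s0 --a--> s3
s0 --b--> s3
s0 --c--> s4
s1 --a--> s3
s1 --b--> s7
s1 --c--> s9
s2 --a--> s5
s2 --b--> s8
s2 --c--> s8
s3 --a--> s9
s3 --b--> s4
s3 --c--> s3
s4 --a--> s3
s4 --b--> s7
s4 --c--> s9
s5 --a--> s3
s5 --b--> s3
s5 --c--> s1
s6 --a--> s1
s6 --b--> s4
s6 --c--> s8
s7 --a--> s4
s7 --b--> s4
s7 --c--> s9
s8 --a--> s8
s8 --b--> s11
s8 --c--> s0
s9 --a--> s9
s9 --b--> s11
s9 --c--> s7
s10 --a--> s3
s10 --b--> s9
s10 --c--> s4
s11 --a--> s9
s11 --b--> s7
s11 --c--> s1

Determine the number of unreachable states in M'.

Starting at s8 and following transitions, the reachable set is {s0, s1, s3, s4, s7, s8, s9, s11}. That leaves s2, s5, s6, s10 unreachable — 4 in total.

4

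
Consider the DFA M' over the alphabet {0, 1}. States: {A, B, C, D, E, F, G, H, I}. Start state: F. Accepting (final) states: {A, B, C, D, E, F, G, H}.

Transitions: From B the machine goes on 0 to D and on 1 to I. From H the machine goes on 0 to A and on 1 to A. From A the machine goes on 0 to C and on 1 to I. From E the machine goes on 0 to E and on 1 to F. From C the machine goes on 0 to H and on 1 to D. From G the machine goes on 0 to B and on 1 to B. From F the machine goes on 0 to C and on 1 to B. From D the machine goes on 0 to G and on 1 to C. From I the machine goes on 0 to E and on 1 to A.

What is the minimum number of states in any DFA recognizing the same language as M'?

P0 = {A,B,C,D,E,F,G,H} | {I}.
Refine {A,B,C,D,E,F,G,H} on symbol 1: members go to different blocks, giving {C,D,E,F,G,H} and {A,B}.
On input 0, block {C,D,E,F,G,H} splits into {C,D,E,F} and {G,H}.
Refine {C,D,E,F} on symbol 0: members go to different blocks, giving {C,D} and {E,F}.
Split {E,F} by δ(·,0) → {E} and {F}.
No further refinement is possible. Final partition (6 blocks): {C,D} | {I} | {A,B} | {G,H} | {E} | {F}.

6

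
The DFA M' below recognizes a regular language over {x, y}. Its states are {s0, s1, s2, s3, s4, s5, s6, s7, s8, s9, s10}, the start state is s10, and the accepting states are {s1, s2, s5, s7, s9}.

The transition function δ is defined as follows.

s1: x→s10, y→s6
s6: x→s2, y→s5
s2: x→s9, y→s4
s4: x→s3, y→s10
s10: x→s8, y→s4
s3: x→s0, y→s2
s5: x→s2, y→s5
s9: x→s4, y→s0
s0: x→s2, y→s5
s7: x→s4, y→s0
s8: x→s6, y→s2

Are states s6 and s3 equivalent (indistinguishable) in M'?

No

Reachable states from the start: {s0,s2,s3,s4,s5,s6,s8,s9,s10}. Unreachable: {s1,s7} — drop them.
Start with accepting vs non-accepting: {s2,s5,s9} | {s0,s3,s4,s6,s8,s10}.
On input x, block {s2,s5,s9} splits into {s2,s5} and {s9}.
Refine {s2,s5} on symbol x: members go to different blocks, giving {s2} and {s5}.
On input x, block {s0,s3,s4,s6,s8,s10} splits into {s3,s4,s8,s10} and {s0,s6}.
Refine {s3,s4,s8,s10} on symbol x: members go to different blocks, giving {s3,s8} and {s4,s10}.
Stable partition: {s2} | {s3,s8} | {s9} | {s5} | {s0,s6} | {s4,s10} — 6 equivalence classes.
s6 and s3 end up in different blocks, so they are distinguishable. For instance, the string 'x' is accepted from only s6.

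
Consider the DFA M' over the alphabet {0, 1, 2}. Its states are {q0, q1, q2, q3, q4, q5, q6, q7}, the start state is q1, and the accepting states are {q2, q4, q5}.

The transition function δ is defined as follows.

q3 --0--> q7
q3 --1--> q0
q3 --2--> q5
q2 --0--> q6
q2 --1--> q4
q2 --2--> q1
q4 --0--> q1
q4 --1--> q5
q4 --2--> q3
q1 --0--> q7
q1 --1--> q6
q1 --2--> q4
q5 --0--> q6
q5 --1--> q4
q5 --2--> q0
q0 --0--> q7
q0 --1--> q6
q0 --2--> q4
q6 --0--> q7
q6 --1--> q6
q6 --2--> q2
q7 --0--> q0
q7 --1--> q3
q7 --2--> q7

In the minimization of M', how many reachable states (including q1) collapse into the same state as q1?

4

P0 = {q2,q4,q5} | {q0,q1,q3,q6,q7}.
Refine {q0,q1,q3,q6,q7} on symbol 2: members go to different blocks, giving {q0,q1,q3,q6} and {q7}.
No further refinement is possible. Final partition (3 blocks): {q2,q4,q5} | {q0,q1,q3,q6} | {q7}.
The equivalence class containing q1 is {q0,q1,q3,q6}, of size 4.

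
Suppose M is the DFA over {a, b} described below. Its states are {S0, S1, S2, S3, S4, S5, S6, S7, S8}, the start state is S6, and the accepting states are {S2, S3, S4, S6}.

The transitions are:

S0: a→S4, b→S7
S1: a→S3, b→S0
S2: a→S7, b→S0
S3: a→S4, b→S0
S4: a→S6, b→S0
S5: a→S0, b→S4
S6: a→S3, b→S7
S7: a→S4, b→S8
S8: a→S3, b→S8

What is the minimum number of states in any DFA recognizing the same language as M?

2

States {S1,S2,S5} cannot be reached from the start state, so discard them.
P0 = {S3,S4,S6} | {S0,S7,S8}.
The partition is now stable with 2 blocks: {S3,S4,S6} | {S0,S7,S8}.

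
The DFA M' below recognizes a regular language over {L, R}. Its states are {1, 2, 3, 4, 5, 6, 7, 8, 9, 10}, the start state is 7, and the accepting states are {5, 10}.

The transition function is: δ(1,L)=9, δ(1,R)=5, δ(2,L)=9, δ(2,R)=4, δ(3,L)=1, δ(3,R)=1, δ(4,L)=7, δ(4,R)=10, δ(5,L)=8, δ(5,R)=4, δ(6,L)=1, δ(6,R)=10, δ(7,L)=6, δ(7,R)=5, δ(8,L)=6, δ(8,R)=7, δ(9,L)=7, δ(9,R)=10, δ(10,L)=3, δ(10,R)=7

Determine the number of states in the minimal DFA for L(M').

First remove the unreachable states {2}; 9 states remain.
P0 = {5,10} | {1,3,4,6,7,8,9}.
On input R, block {1,3,4,6,7,8,9} splits into {1,4,6,7,9} and {3,8}.
No further refinement is possible. Final partition (3 blocks): {5,10} | {1,4,6,7,9} | {3,8}.

3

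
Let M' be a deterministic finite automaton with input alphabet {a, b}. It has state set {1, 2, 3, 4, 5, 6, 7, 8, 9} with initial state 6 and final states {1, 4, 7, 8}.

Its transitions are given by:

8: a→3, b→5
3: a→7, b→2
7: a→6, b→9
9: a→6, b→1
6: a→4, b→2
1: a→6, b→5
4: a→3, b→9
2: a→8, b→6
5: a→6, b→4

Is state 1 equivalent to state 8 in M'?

All states are reachable from the start state.
P0 = {1,4,7,8} | {2,3,5,6,9}.
Split {2,3,5,6,9} by δ(·,a) → {2,3,6} and {5,9}.
Stable partition: {1,4,7,8} | {2,3,6} | {5,9} — 3 equivalence classes.
1 and 8 lie in the same block of the stable partition, so they are equivalent — no string distinguishes them.

Yes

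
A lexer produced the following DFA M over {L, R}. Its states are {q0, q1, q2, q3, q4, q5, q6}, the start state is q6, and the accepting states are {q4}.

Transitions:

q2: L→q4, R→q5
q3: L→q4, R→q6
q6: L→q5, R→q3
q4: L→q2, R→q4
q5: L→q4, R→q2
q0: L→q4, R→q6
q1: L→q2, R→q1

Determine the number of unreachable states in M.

No path from q6 leads to q0, q1; the other 5 states are all reachable.

2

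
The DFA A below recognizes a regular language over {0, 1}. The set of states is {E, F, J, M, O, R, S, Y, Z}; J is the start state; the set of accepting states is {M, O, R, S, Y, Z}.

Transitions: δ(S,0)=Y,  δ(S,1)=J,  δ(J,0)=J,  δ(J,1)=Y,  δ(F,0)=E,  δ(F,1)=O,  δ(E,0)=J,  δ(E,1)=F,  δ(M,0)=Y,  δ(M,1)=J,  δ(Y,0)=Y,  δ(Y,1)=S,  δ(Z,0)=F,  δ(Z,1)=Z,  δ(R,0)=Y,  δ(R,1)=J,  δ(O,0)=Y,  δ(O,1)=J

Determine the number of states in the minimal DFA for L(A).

States {E,F,M,O,R,Z} cannot be reached from the start state, so discard them.
Start with accepting vs non-accepting: {S,Y} | {J}.
On input 1, block {S,Y} splits into {Y} and {S}.
No further refinement is possible. Final partition (3 blocks): {Y} | {J} | {S}.

3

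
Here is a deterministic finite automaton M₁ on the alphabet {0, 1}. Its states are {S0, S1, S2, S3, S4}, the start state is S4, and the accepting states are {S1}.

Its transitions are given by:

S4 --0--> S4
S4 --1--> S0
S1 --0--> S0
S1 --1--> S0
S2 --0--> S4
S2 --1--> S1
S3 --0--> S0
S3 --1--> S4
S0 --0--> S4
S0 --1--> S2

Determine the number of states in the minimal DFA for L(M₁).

4

States {S3} cannot be reached from the start state, so discard them.
Start with accepting vs non-accepting: {S1} | {S0,S2,S4}.
On input 1, block {S0,S2,S4} splits into {S0,S4} and {S2}.
Refine {S0,S4} on symbol 1: members go to different blocks, giving {S0} and {S4}.
The partition is now stable with 4 blocks: {S1} | {S0} | {S2} | {S4}.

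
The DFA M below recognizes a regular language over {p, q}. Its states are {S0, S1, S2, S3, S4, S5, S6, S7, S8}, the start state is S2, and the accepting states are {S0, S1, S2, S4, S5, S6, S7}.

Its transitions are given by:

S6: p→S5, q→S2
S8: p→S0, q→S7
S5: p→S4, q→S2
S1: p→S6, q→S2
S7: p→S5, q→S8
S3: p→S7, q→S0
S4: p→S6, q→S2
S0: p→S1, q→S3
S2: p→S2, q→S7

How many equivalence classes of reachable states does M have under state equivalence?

Every state is reachable, so we keep all 9.
Initial partition by acceptance: {S0,S1,S2,S4,S5,S6,S7} | {S3,S8}.
Refine {S0,S1,S2,S4,S5,S6,S7} on symbol q: members go to different blocks, giving {S1,S2,S4,S5,S6} and {S0,S7}.
On input q, block {S1,S2,S4,S5,S6} splits into {S1,S4,S5,S6} and {S2}.
Stable partition: {S1,S4,S5,S6} | {S3,S8} | {S0,S7} | {S2} — 4 equivalence classes.

4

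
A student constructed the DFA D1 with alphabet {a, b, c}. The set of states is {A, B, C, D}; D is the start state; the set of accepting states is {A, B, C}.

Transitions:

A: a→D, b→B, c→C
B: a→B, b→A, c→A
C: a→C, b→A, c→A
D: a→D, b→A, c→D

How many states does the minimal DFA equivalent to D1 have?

Every state is reachable, so we keep all 4.
Start with accepting vs non-accepting: {A,B,C} | {D}.
Split {A,B,C} by δ(·,a) → {B,C} and {A}.
No further refinement is possible. Final partition (3 blocks): {B,C} | {D} | {A}.

3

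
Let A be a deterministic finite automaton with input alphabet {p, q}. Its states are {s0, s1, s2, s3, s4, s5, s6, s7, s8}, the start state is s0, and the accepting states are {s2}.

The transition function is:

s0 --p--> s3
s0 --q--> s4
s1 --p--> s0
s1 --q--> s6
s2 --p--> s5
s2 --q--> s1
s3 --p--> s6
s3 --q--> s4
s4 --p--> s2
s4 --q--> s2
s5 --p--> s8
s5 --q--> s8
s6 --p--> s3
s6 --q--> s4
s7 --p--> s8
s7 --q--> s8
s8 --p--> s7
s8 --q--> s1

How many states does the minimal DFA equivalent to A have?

6

Initial partition by acceptance: {s2} | {s0,s1,s3,s4,s5,s6,s7,s8}.
On input p, block {s0,s1,s3,s4,s5,s6,s7,s8} splits into {s0,s1,s3,s5,s6,s7,s8} and {s4}.
Split {s0,s1,s3,s5,s6,s7,s8} by δ(·,q) → {s1,s5,s7,s8} and {s0,s3,s6}.
On input p, block {s1,s5,s7,s8} splits into {s5,s7,s8} and {s1}.
Refine {s5,s7,s8} on symbol q: members go to different blocks, giving {s5,s7} and {s8}.
The partition is now stable with 6 blocks: {s2} | {s5,s7} | {s4} | {s0,s3,s6} | {s1} | {s8}.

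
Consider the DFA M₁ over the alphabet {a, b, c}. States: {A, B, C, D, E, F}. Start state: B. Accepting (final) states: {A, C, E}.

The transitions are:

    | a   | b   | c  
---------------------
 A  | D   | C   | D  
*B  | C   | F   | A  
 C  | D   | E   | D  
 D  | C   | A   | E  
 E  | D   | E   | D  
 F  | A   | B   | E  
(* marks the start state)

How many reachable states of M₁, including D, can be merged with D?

1

Every state is reachable, so we keep all 6.
Initial partition by acceptance: {A,C,E} | {B,D,F}.
Split {B,D,F} by δ(·,b) → {B,F} and {D}.
Stable partition: {A,C,E} | {B,F} | {D} — 3 equivalence classes.
The equivalence class containing D is {D}, of size 1.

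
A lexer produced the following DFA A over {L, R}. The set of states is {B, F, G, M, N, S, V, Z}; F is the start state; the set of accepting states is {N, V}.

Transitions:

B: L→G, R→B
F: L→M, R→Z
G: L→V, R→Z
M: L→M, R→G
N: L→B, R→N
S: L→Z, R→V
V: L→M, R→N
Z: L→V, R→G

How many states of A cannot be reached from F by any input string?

No path from F leads to S; the other 7 states are all reachable.

1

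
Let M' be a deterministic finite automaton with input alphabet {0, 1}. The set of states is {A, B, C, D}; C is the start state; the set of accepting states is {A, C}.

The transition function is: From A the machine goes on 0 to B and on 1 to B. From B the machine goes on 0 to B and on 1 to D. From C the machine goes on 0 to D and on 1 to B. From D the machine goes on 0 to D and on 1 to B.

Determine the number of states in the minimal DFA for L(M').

States {A} cannot be reached from the start state, so discard them.
Start with accepting vs non-accepting: {C} | {B,D}.
The partition is now stable with 2 blocks: {C} | {B,D}.

2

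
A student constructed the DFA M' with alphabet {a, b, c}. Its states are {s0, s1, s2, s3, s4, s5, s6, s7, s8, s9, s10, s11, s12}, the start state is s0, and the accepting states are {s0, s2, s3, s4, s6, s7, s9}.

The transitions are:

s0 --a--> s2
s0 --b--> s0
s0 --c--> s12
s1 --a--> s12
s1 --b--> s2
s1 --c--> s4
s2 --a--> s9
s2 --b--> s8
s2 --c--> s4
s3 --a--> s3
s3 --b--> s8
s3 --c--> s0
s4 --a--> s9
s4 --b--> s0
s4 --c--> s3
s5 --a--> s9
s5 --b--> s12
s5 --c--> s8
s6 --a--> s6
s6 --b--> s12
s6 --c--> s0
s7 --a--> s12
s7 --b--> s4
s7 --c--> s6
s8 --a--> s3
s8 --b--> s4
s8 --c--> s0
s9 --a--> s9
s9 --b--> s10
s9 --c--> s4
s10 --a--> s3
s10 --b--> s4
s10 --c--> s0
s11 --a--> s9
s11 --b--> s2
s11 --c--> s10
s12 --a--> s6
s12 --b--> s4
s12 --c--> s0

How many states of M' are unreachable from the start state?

4

No path from s0 leads to s1, s5, s7, s11; the other 9 states are all reachable.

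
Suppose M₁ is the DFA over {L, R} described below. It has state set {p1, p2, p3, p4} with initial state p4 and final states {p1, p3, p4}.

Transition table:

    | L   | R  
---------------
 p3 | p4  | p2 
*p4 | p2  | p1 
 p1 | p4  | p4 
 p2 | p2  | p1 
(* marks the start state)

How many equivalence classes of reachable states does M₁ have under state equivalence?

3

First remove the unreachable states {p3}; 3 states remain.
Initial partition by acceptance: {p1,p4} | {p2}.
On input L, block {p1,p4} splits into {p1} and {p4}.
Stable partition: {p1} | {p2} | {p4} — 3 equivalence classes.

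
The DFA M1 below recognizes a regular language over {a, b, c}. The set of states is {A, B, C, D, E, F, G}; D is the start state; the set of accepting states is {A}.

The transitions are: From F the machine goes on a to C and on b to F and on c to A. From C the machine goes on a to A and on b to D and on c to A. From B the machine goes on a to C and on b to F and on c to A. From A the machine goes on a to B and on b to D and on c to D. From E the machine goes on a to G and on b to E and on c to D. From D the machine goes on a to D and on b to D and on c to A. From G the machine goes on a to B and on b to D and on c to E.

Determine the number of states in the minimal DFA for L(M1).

4

States {E,G} cannot be reached from the start state, so discard them.
Start with accepting vs non-accepting: {A} | {B,C,D,F}.
Split {B,C,D,F} by δ(·,a) → {B,D,F} and {C}.
Refine {B,D,F} on symbol a: members go to different blocks, giving {B,F} and {D}.
Stable partition: {A} | {B,F} | {C} | {D} — 4 equivalence classes.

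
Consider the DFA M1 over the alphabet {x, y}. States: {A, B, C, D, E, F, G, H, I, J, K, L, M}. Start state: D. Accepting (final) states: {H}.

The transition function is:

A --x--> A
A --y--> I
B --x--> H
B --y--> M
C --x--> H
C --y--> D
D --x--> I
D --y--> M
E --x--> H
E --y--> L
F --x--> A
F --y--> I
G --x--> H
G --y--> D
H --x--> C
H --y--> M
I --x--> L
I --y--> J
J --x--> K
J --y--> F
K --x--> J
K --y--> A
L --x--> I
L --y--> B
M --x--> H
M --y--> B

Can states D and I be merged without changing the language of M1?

No

First remove the unreachable states {E,G}; 11 states remain.
Initial partition by acceptance: {H} | {A,B,C,D,F,I,J,K,L,M}.
Refine {A,B,C,D,F,I,J,K,L,M} on symbol x: members go to different blocks, giving {A,D,F,I,J,K,L} and {B,C,M}.
Split {A,D,F,I,J,K,L} by δ(·,y) → {A,F,I,J,K} and {D,L}.
Refine {A,F,I,J,K} on symbol x: members go to different blocks, giving {A,F,J,K} and {I}.
Refine {A,F,J,K} on symbol y: members go to different blocks, giving {A,F} and {J,K}.
On input y, block {B,C,M} splits into {B,M} and {C}.
The partition is now stable with 7 blocks: {H} | {A,F} | {B,M} | {D,L} | {I} | {J,K} | {C}.
D and I end up in different blocks, so they are distinguishable. For instance, the string 'yx' is accepted from only D.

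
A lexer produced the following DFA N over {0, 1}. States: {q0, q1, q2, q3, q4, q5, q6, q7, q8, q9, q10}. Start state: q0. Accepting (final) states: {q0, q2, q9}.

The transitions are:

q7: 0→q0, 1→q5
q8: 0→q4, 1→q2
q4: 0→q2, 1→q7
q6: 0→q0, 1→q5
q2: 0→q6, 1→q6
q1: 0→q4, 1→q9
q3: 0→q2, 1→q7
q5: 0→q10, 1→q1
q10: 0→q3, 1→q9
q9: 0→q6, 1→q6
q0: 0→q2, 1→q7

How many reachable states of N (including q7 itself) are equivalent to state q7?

2

States {q8} cannot be reached from the start state, so discard them.
Initial partition by acceptance: {q0,q2,q9} | {q1,q3,q4,q5,q6,q7,q10}.
Refine {q0,q2,q9} on symbol 0: members go to different blocks, giving {q2,q9} and {q0}.
Split {q1,q3,q4,q5,q6,q7,q10} by δ(·,0) → {q1,q5,q10} and {q3,q4} and {q6,q7}.
Refine {q1,q5,q10} on symbol 0: members go to different blocks, giving {q1,q10} and {q5}.
The partition is now stable with 6 blocks: {q2,q9} | {q1,q10} | {q0} | {q3,q4} | {q6,q7} | {q5}.
State q7 belongs to the block {q6,q7}, which has 2 states.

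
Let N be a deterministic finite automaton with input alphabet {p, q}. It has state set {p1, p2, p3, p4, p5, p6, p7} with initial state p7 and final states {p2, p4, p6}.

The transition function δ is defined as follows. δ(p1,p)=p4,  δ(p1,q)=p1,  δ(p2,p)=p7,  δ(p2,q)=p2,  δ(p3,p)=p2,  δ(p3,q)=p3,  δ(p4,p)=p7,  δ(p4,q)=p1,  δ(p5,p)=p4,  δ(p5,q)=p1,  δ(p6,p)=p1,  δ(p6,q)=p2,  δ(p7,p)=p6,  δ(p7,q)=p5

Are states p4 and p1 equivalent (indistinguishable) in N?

First remove the unreachable states {p3}; 6 states remain.
Start with accepting vs non-accepting: {p2,p4,p6} | {p1,p5,p7}.
On input q, block {p2,p4,p6} splits into {p2,p6} and {p4}.
Refine {p1,p5,p7} on symbol p: members go to different blocks, giving {p1,p5} and {p7}.
Refine {p2,p6} on symbol p: members go to different blocks, giving {p2} and {p6}.
The partition is now stable with 5 blocks: {p2} | {p1,p5} | {p4} | {p7} | {p6}.
p4 and p1 end up in different blocks, so they are distinguishable. For instance, the string 'ε' is accepted from only p4.

No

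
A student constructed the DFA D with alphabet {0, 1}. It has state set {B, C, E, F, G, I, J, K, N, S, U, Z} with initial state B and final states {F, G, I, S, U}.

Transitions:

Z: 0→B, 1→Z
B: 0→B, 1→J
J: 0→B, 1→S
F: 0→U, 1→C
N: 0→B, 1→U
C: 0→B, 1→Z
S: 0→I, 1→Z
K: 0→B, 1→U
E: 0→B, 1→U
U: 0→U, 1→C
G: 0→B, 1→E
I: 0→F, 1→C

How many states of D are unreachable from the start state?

4

No path from B leads to E, G, K, N; the other 8 states are all reachable.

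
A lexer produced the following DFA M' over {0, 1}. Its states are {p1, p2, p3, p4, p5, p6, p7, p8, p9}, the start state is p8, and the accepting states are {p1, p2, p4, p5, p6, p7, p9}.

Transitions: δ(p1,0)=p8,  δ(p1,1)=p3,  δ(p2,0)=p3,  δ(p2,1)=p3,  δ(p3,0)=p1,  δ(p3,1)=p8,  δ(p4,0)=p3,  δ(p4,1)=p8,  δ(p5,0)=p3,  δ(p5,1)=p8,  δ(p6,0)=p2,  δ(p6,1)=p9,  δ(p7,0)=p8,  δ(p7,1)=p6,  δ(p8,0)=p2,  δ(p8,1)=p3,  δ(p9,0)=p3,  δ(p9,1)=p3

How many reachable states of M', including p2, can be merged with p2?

Reachable states from the start: {p1,p2,p3,p8}. Unreachable: {p4,p5,p6,p7,p9} — drop them.
P0 = {p1,p2} | {p3,p8}.
The partition is now stable with 2 blocks: {p1,p2} | {p3,p8}.
State p2 belongs to the block {p1,p2}, which has 2 states.

2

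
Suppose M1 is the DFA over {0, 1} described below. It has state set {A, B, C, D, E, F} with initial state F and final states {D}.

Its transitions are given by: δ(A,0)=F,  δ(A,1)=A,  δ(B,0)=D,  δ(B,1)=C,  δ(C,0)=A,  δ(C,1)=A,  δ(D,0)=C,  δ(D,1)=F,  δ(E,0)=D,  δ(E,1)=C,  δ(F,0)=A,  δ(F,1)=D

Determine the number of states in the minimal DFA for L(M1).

4

States {B,E} cannot be reached from the start state, so discard them.
P0 = {D} | {A,C,F}.
Split {A,C,F} by δ(·,1) → {A,C} and {F}.
Split {A,C} by δ(·,0) → {A} and {C}.
The partition is now stable with 4 blocks: {D} | {A} | {F} | {C}.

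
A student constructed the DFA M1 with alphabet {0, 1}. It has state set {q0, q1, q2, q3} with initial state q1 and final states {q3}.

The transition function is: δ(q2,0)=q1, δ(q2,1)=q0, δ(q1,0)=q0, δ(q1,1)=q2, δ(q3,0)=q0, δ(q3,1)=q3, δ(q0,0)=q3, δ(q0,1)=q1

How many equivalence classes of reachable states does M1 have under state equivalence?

All states are reachable from the start state.
P0 = {q3} | {q0,q1,q2}.
Split {q0,q1,q2} by δ(·,0) → {q1,q2} and {q0}.
On input 0, block {q1,q2} splits into {q1} and {q2}.
The partition is now stable with 4 blocks: {q3} | {q1} | {q0} | {q2}.

4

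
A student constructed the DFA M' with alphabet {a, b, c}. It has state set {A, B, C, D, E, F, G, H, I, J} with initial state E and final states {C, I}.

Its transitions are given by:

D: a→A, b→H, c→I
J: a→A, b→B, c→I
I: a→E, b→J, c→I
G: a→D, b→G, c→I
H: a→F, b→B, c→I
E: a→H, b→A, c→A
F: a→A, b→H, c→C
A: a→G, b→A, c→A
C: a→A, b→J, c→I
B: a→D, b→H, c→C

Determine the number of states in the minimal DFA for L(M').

4

Start with accepting vs non-accepting: {C,I} | {A,B,D,E,F,G,H,J}.
On input c, block {A,B,D,E,F,G,H,J} splits into {B,D,F,G,H,J} and {A,E}.
Split {B,D,F,G,H,J} by δ(·,a) → {B,G,H} and {D,F,J}.
The partition is now stable with 4 blocks: {C,I} | {B,G,H} | {A,E} | {D,F,J}.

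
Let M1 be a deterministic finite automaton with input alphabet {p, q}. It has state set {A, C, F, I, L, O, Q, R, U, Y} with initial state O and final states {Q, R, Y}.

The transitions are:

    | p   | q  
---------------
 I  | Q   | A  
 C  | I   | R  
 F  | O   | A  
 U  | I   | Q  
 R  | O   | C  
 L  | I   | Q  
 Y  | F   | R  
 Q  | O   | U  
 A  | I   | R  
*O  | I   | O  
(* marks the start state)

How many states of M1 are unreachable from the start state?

3

Starting at O and following transitions, the reachable set is {A, C, I, O, Q, R, U}. That leaves F, L, Y unreachable — 3 in total.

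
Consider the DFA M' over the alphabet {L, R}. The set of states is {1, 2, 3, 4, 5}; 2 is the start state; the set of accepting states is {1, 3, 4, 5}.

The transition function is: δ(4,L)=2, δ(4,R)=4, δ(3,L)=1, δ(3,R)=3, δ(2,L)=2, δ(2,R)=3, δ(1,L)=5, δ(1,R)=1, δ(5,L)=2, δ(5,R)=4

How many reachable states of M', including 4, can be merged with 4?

Initial partition by acceptance: {1,3,4,5} | {2}.
Split {1,3,4,5} by δ(·,L) → {1,3} and {4,5}.
Split {1,3} by δ(·,L) → {1} and {3}.
The partition is now stable with 4 blocks: {1} | {2} | {4,5} | {3}.
The equivalence class containing 4 is {4,5}, of size 2.

2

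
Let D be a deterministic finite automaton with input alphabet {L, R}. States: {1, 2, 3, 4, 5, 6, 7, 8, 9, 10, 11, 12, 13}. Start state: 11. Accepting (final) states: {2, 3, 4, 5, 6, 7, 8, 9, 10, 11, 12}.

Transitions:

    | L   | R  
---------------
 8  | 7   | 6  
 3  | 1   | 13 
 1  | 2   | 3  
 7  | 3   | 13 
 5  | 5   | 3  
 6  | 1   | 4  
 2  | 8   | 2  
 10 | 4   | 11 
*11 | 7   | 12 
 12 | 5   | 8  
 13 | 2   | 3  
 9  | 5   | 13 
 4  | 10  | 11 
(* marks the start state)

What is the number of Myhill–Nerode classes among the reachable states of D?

States {9} cannot be reached from the start state, so discard them.
Start with accepting vs non-accepting: {2,3,4,5,6,7,8,10,11,12} | {1,13}.
On input L, block {2,3,4,5,6,7,8,10,11,12} splits into {2,4,5,7,8,10,11,12} and {3,6}.
Split {2,4,5,7,8,10,11,12} by δ(·,L) → {2,4,5,8,10,11,12} and {7}.
Refine {2,4,5,8,10,11,12} on symbol L: members go to different blocks, giving {2,4,5,10,12} and {8,11}.
Refine {2,4,5,10,12} on symbol L: members go to different blocks, giving {4,5,10,12} and {2}.
On input R, block {4,5,10,12} splits into {4,10,12} and {5}.
Split {4,10,12} by δ(·,L) → {4,10} and {12}.
Split {3,6} by δ(·,R) → {3} and {6}.
On input R, block {8,11} splits into {8} and {11}.
The partition is now stable with 10 blocks: {4,10} | {1,13} | {3} | {7} | {8} | {2} | {5} | {12} | {6} | {11}.

10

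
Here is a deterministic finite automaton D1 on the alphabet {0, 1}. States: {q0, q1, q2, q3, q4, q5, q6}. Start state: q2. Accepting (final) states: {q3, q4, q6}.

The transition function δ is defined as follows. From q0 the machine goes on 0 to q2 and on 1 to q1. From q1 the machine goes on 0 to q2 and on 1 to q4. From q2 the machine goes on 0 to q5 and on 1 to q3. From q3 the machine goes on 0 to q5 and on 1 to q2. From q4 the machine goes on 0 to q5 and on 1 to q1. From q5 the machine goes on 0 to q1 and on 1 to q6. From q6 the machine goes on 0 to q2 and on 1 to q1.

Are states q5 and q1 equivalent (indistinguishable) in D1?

Yes

First remove the unreachable states {q0}; 6 states remain.
P0 = {q3,q4,q6} | {q1,q2,q5}.
No further refinement is possible. Final partition (2 blocks): {q3,q4,q6} | {q1,q2,q5}.
q5 and q1 lie in the same block of the stable partition, so they are equivalent — no string distinguishes them.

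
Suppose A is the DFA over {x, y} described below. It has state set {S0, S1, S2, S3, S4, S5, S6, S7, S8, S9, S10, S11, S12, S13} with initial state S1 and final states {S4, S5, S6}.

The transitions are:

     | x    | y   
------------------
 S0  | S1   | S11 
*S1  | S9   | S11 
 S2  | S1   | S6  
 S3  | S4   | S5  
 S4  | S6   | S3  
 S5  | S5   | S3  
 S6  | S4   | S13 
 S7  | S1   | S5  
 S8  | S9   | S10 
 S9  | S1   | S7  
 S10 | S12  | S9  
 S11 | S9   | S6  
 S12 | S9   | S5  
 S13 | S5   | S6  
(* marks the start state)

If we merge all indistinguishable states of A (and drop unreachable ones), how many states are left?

4

First remove the unreachable states {S0,S2,S8,S10,S12}; 9 states remain.
P0 = {S4,S5,S6} | {S1,S3,S7,S9,S11,S13}.
On input x, block {S1,S3,S7,S9,S11,S13} splits into {S1,S7,S9,S11} and {S3,S13}.
Split {S1,S7,S9,S11} by δ(·,y) → {S1,S9} and {S7,S11}.
Stable partition: {S4,S5,S6} | {S1,S9} | {S3,S13} | {S7,S11} — 4 equivalence classes.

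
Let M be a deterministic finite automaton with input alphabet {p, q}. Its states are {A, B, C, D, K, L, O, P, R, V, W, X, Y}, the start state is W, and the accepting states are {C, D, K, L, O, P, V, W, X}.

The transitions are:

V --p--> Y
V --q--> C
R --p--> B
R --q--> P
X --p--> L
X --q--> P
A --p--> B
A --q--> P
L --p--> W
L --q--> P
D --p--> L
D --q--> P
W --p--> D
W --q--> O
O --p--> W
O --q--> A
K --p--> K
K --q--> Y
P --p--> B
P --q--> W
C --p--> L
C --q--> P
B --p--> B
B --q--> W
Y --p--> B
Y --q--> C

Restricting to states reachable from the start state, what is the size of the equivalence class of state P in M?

Reachable states from the start: {A,B,D,L,O,P,W}. Unreachable: {C,K,R,V,X,Y} — drop them.
Start with accepting vs non-accepting: {D,L,O,P,W} | {A,B}.
Split {D,L,O,P,W} by δ(·,p) → {D,L,O,W} and {P}.
Refine {D,L,O,W} on symbol q: members go to different blocks, giving {D,L} and {W} and {O}.
Refine {D,L} on symbol p: members go to different blocks, giving {D} and {L}.
On input q, block {A,B} splits into {A} and {B}.
Stable partition: {D} | {A} | {P} | {W} | {O} | {L} | {B} — 7 equivalence classes.
State P belongs to the block {P}, which has 1 states.

1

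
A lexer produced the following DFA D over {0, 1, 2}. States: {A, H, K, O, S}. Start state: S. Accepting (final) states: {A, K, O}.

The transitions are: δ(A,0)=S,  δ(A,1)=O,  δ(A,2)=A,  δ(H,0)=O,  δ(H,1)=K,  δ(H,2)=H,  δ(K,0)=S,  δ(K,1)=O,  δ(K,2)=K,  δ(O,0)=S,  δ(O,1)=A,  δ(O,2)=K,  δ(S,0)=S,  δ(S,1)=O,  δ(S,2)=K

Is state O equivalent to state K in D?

Yes

Reachable states from the start: {A,K,O,S}. Unreachable: {H} — drop them.
Initial partition by acceptance: {A,K,O} | {S}.
The partition is now stable with 2 blocks: {A,K,O} | {S}.
O and K lie in the same block of the stable partition, so they are equivalent — no string distinguishes them.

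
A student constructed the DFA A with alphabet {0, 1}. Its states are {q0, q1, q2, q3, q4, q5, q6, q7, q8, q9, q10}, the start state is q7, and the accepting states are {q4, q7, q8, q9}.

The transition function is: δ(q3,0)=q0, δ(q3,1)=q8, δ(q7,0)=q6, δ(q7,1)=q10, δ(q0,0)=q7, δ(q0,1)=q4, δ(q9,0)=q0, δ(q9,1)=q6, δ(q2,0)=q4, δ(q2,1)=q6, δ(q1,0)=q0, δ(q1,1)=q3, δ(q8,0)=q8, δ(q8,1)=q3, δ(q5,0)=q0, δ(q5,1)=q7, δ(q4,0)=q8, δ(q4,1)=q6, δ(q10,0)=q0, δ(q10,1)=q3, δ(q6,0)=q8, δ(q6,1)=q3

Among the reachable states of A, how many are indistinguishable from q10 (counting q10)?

Reachable states from the start: {q0,q3,q4,q6,q7,q8,q10}. Unreachable: {q1,q2,q5,q9} — drop them.
Initial partition by acceptance: {q4,q7,q8} | {q0,q3,q6,q10}.
On input 0, block {q4,q7,q8} splits into {q4,q8} and {q7}.
Refine {q0,q3,q6,q10} on symbol 0: members go to different blocks, giving {q3,q10} and {q0} and {q6}.
Refine {q4,q8} on symbol 1: members go to different blocks, giving {q4} and {q8}.
On input 1, block {q3,q10} splits into {q3} and {q10}.
No further refinement is possible. Final partition (7 blocks): {q4} | {q3} | {q7} | {q0} | {q6} | {q8} | {q10}.
State q10 belongs to the block {q10}, which has 1 states.

1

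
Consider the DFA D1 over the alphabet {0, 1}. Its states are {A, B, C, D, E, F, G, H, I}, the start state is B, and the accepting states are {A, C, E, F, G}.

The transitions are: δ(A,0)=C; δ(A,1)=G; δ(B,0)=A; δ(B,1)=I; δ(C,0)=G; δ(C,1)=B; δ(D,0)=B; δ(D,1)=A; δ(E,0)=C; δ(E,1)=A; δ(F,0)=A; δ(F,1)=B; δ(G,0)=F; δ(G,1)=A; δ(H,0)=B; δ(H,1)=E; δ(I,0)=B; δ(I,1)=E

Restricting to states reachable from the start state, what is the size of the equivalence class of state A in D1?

3

States {D,H} cannot be reached from the start state, so discard them.
Initial partition by acceptance: {A,C,E,F,G} | {B,I}.
On input 1, block {A,C,E,F,G} splits into {A,E,G} and {C,F}.
Split {B,I} by δ(·,0) → {B} and {I}.
No further refinement is possible. Final partition (4 blocks): {A,E,G} | {B} | {C,F} | {I}.
State A belongs to the block {A,E,G}, which has 3 states.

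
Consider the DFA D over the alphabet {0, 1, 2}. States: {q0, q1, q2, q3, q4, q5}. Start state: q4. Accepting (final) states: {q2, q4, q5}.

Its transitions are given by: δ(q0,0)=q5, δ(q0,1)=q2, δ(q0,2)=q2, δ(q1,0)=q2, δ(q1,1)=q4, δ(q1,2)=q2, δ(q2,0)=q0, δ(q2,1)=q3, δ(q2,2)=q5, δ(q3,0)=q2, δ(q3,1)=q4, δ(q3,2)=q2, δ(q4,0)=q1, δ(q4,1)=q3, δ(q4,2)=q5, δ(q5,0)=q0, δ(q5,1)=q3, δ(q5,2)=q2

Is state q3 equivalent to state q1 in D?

All states are reachable from the start state.
P0 = {q2,q4,q5} | {q0,q1,q3}.
The partition is now stable with 2 blocks: {q2,q4,q5} | {q0,q1,q3}.
q3 and q1 lie in the same block of the stable partition, so they are equivalent — no string distinguishes them.

Yes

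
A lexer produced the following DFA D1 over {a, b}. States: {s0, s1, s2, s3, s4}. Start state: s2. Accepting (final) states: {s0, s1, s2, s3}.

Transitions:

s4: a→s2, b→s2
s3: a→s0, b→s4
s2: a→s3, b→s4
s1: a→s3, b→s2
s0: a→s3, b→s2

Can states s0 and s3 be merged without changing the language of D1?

No

Reachable states from the start: {s0,s2,s3,s4}. Unreachable: {s1} — drop them.
P0 = {s0,s2,s3} | {s4}.
Split {s0,s2,s3} by δ(·,b) → {s2,s3} and {s0}.
Split {s2,s3} by δ(·,a) → {s2} and {s3}.
Stable partition: {s2} | {s4} | {s0} | {s3} — 4 equivalence classes.
s0 and s3 end up in different blocks, so they are distinguishable. For instance, the string 'b' is accepted from only s0.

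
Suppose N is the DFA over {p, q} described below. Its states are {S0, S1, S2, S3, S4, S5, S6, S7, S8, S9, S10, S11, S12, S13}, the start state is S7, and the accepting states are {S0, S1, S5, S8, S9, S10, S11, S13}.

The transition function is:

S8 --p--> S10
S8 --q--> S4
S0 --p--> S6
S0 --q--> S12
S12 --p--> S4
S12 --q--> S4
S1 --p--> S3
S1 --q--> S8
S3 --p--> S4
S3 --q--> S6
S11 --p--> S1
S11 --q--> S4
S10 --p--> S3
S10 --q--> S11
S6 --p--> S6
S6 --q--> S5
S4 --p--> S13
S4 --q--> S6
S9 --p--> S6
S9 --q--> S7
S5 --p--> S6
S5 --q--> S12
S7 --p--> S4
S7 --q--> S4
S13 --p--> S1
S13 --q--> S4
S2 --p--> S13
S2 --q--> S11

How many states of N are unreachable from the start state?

3

Starting at S7 and following transitions, the reachable set is {S1, S3, S4, S5, S6, S7, S8, S10, S11, S12, S13}. That leaves S0, S2, S9 unreachable — 3 in total.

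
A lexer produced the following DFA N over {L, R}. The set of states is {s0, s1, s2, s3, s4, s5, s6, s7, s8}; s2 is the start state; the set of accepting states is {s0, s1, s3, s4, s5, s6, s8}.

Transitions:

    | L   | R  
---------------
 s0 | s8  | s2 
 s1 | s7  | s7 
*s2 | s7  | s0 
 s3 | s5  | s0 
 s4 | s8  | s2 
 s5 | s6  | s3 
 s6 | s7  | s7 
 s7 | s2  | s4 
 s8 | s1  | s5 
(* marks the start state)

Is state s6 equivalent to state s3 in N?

No

Initial partition by acceptance: {s0,s1,s3,s4,s5,s6,s8} | {s2,s7}.
Refine {s0,s1,s3,s4,s5,s6,s8} on symbol L: members go to different blocks, giving {s0,s3,s4,s5,s8} and {s1,s6}.
Split {s0,s3,s4,s5,s8} by δ(·,L) → {s0,s3,s4} and {s5,s8}.
On input R, block {s0,s3,s4} splits into {s0,s4} and {s3}.
Refine {s5,s8} on symbol R: members go to different blocks, giving {s5} and {s8}.
The partition is now stable with 6 blocks: {s0,s4} | {s2,s7} | {s1,s6} | {s5} | {s3} | {s8}.
s6 and s3 end up in different blocks, so they are distinguishable. For instance, the string 'L' is accepted from only s3.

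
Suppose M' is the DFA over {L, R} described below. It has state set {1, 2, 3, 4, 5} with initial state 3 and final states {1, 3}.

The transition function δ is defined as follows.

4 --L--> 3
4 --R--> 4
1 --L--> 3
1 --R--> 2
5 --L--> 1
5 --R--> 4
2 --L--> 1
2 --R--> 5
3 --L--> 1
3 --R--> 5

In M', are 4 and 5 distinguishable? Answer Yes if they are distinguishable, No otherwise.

All states are reachable from the start state.
Initial partition by acceptance: {1,3} | {2,4,5}.
The partition is now stable with 2 blocks: {1,3} | {2,4,5}.
4 and 5 lie in the same block of the stable partition, so they are equivalent — no string distinguishes them.

No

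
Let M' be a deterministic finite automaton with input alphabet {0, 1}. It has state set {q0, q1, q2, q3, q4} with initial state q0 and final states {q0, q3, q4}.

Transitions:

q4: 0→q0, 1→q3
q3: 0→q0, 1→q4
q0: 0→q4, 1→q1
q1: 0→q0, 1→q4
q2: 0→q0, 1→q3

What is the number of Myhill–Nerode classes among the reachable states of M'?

3

States {q2} cannot be reached from the start state, so discard them.
P0 = {q0,q3,q4} | {q1}.
On input 1, block {q0,q3,q4} splits into {q3,q4} and {q0}.
The partition is now stable with 3 blocks: {q3,q4} | {q1} | {q0}.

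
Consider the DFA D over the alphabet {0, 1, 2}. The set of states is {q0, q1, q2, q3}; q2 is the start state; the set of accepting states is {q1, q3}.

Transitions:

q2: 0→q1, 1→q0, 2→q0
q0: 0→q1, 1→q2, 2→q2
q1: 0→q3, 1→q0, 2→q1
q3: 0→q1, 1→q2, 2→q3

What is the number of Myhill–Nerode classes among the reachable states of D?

2

P0 = {q1,q3} | {q0,q2}.
The partition is now stable with 2 blocks: {q1,q3} | {q0,q2}.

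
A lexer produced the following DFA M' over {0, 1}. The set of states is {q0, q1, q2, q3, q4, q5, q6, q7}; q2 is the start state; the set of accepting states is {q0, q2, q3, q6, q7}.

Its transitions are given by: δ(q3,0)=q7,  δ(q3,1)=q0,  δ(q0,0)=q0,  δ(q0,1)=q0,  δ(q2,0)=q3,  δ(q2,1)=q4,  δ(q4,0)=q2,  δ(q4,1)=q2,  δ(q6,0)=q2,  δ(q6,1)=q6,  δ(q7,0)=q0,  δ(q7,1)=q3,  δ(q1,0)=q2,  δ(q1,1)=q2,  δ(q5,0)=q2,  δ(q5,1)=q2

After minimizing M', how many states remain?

3

Reachable states from the start: {q0,q2,q3,q4,q7}. Unreachable: {q1,q5,q6} — drop them.
Initial partition by acceptance: {q0,q2,q3,q7} | {q4}.
Refine {q0,q2,q3,q7} on symbol 1: members go to different blocks, giving {q0,q3,q7} and {q2}.
Stable partition: {q0,q3,q7} | {q4} | {q2} — 3 equivalence classes.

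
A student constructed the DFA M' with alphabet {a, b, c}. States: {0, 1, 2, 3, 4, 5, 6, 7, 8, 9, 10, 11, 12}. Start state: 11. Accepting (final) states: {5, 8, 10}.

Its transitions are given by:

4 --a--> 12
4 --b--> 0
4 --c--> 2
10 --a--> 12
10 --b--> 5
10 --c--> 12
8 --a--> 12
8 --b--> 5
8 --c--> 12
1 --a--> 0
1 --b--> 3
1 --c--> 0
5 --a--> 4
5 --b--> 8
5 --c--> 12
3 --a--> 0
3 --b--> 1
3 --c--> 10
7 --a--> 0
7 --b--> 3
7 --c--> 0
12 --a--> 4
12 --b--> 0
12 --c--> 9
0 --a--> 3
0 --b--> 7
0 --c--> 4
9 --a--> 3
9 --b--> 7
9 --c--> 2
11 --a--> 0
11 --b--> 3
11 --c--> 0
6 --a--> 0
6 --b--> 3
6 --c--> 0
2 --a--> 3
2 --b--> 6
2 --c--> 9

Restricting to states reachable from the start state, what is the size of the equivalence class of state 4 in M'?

All states are reachable from the start state.
Start with accepting vs non-accepting: {5,8,10} | {0,1,2,3,4,6,7,9,11,12}.
Split {0,1,2,3,4,6,7,9,11,12} by δ(·,c) → {0,1,2,4,6,7,9,11,12} and {3}.
Split {0,1,2,4,6,7,9,11,12} by δ(·,a) → {1,4,6,7,11,12} and {0,2,9}.
On input a, block {1,4,6,7,11,12} splits into {1,6,7,11} and {4,12}.
On input c, block {0,2,9} splits into {2,9} and {0}.
The partition is now stable with 6 blocks: {5,8,10} | {1,6,7,11} | {3} | {2,9} | {4,12} | {0}.
The equivalence class containing 4 is {4,12}, of size 2.

2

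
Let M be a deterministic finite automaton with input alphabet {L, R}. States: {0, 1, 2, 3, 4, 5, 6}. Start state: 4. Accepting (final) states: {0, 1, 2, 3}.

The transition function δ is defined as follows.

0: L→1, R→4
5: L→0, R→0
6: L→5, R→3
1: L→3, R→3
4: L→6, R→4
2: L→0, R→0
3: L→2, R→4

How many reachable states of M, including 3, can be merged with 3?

2

All states are reachable from the start state.
Start with accepting vs non-accepting: {0,1,2,3} | {4,5,6}.
On input R, block {0,1,2,3} splits into {0,3} and {1,2}.
Refine {4,5,6} on symbol L: members go to different blocks, giving {4,6} and {5}.
On input L, block {4,6} splits into {4} and {6}.
No further refinement is possible. Final partition (5 blocks): {0,3} | {4} | {1,2} | {5} | {6}.
State 3 belongs to the block {0,3}, which has 2 states.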